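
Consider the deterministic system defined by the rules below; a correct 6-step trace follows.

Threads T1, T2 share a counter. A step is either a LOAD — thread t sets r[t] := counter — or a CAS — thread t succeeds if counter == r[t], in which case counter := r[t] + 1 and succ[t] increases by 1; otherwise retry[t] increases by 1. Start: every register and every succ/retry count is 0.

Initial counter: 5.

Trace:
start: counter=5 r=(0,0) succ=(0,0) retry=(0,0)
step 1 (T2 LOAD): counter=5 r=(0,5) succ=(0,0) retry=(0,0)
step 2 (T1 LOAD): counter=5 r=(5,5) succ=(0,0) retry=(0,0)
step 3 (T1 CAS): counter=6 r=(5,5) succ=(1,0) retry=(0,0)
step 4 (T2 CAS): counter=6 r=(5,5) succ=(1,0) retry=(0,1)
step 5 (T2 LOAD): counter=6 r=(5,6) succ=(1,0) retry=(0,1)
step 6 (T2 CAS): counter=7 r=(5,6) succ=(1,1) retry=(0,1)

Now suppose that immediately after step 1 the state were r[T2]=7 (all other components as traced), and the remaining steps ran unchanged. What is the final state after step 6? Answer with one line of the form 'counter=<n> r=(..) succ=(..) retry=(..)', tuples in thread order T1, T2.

counter=7 r=(5,6) succ=(1,1) retry=(0,1)

state after step 1 := counter=5 r=(0,7) succ=(0,0) retry=(0,0)
step 2 (T1 LOAD): counter=5 r=(5,7) succ=(0,0) retry=(0,0)
step 3 (T1 CAS): counter=6 r=(5,7) succ=(1,0) retry=(0,0)
step 4 (T2 CAS): counter=6 r=(5,7) succ=(1,0) retry=(0,1)
step 5 (T2 LOAD): counter=6 r=(5,6) succ=(1,0) retry=(0,1)
step 6 (T2 CAS): counter=7 r=(5,6) succ=(1,1) retry=(0,1)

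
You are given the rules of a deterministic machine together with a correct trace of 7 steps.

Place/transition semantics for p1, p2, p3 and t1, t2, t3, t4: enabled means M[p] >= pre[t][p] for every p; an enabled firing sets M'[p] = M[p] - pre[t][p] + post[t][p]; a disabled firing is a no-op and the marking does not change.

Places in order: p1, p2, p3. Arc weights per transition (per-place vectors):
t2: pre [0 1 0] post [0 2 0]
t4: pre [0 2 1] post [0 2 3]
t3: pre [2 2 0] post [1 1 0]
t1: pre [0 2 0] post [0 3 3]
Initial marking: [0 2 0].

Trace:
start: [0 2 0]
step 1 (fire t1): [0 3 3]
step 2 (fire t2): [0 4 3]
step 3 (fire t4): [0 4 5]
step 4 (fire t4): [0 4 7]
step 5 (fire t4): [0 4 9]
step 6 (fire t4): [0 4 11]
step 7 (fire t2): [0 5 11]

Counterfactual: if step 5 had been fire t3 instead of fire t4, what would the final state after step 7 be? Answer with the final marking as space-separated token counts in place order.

0 5 9

(re-executing from step 5 with the substitution; state before step 5: [0 4 7])
step 5 (fire t3): [0 4 7]
step 6 (fire t4): [0 4 9]
step 7 (fire t2): [0 5 9]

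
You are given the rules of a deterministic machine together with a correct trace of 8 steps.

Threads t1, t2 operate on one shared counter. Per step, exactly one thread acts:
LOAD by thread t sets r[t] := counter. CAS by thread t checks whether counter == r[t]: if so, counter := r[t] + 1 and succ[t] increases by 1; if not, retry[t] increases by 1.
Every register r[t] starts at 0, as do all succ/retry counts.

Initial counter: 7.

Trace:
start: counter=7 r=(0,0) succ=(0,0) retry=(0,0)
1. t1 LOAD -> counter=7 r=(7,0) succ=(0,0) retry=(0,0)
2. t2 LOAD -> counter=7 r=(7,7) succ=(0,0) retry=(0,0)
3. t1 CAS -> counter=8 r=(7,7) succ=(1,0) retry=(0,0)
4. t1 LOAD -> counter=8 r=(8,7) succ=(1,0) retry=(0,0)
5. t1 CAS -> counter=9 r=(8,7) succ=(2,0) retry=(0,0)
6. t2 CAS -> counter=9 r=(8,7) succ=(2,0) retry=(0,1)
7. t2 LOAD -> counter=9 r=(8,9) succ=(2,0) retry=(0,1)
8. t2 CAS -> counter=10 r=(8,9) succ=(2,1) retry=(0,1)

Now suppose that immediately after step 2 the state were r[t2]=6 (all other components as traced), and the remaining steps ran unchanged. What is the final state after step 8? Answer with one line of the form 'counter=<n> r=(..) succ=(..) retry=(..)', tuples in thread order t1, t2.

counter=10 r=(8,9) succ=(2,1) retry=(0,1)

state after step 2 := counter=7 r=(7,6) succ=(0,0) retry=(0,0)
3. t1 CAS -> counter=8 r=(7,6) succ=(1,0) retry=(0,0)
4. t1 LOAD -> counter=8 r=(8,6) succ=(1,0) retry=(0,0)
5. t1 CAS -> counter=9 r=(8,6) succ=(2,0) retry=(0,0)
6. t2 CAS -> counter=9 r=(8,6) succ=(2,0) retry=(0,1)
7. t2 LOAD -> counter=9 r=(8,9) succ=(2,0) retry=(0,1)
8. t2 CAS -> counter=10 r=(8,9) succ=(2,1) retry=(0,1)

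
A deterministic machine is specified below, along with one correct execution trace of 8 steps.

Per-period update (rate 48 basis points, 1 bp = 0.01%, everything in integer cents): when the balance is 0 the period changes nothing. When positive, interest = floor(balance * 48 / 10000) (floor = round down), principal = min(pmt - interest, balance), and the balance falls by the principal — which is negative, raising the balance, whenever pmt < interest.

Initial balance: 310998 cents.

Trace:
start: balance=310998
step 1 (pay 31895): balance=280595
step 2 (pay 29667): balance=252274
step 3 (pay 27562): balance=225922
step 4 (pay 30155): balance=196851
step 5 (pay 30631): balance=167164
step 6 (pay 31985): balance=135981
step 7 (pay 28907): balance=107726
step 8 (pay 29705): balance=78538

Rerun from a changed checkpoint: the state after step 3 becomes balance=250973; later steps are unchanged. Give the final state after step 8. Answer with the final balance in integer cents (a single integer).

104195

state after step 3 := balance=250973
step 4 (pay 30155): balance=222022
step 5 (pay 30631): balance=192456
step 6 (pay 31985): balance=161394
step 7 (pay 28907): balance=133261
step 8 (pay 29705): balance=104195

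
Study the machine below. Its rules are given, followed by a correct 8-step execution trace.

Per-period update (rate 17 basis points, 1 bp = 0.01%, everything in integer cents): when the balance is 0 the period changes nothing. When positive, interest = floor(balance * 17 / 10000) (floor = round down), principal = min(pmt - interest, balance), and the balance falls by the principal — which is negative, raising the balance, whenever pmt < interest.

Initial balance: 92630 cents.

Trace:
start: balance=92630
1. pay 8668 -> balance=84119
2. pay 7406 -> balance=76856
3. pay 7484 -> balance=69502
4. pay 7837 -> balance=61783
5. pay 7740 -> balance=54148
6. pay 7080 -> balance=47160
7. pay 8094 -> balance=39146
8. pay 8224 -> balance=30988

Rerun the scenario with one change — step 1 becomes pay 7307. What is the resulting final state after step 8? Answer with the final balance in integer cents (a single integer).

(re-executing from step 1 with the substitution; state before step 1: balance=92630)
1. pay 7307 -> balance=85480
2. pay 7406 -> balance=78219
3. pay 7484 -> balance=70867
4. pay 7837 -> balance=63150
5. pay 7740 -> balance=55517
6. pay 7080 -> balance=48531
7. pay 8094 -> balance=40519
8. pay 8224 -> balance=32363

32363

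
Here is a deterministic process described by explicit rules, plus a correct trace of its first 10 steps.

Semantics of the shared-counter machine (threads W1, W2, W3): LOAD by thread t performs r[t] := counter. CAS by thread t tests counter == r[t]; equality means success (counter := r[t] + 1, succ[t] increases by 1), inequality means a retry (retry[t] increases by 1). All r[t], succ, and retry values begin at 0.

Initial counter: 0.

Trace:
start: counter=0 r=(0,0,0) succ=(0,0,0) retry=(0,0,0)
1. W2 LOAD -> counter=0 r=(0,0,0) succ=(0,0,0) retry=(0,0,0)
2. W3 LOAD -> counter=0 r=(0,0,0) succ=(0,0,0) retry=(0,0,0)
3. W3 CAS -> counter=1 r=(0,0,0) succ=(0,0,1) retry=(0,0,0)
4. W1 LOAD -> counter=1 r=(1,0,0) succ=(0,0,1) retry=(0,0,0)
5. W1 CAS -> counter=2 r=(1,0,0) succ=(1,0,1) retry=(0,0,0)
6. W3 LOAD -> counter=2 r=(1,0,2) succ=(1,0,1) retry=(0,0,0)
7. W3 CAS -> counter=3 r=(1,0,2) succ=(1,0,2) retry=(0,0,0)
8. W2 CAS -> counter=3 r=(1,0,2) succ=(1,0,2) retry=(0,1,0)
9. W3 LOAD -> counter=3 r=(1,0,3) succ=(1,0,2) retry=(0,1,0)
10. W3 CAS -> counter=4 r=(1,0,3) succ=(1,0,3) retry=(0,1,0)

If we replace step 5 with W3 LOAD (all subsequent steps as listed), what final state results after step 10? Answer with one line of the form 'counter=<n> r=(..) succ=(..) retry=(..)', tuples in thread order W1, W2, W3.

counter=3 r=(1,0,2) succ=(0,0,3) retry=(0,1,0)

(re-executing from step 5 with the substitution; state before step 5: counter=1 r=(1,0,0) succ=(0,0,1) retry=(0,0,0))
5. W3 LOAD -> counter=1 r=(1,0,1) succ=(0,0,1) retry=(0,0,0)
6. W3 LOAD -> counter=1 r=(1,0,1) succ=(0,0,1) retry=(0,0,0)
7. W3 CAS -> counter=2 r=(1,0,1) succ=(0,0,2) retry=(0,0,0)
8. W2 CAS -> counter=2 r=(1,0,1) succ=(0,0,2) retry=(0,1,0)
9. W3 LOAD -> counter=2 r=(1,0,2) succ=(0,0,2) retry=(0,1,0)
10. W3 CAS -> counter=3 r=(1,0,2) succ=(0,0,3) retry=(0,1,0)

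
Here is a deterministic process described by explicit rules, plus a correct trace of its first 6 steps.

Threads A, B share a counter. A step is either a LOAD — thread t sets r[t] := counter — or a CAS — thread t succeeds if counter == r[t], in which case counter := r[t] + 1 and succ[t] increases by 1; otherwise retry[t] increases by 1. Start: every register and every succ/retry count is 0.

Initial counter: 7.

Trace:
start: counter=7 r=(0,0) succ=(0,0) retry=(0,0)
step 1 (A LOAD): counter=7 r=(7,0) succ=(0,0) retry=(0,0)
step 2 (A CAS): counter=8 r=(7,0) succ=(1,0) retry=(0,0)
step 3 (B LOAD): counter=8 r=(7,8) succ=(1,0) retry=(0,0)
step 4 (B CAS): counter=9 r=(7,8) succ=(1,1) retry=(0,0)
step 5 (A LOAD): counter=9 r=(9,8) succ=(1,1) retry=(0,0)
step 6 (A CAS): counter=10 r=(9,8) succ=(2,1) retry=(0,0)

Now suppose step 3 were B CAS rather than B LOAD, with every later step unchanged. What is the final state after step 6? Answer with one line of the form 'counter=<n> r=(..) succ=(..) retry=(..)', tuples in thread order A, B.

counter=9 r=(8,0) succ=(2,0) retry=(0,2)

(re-executing from step 3 with the substitution; state before step 3: counter=8 r=(7,0) succ=(1,0) retry=(0,0))
step 3 (B CAS): counter=8 r=(7,0) succ=(1,0) retry=(0,1)
step 4 (B CAS): counter=8 r=(7,0) succ=(1,0) retry=(0,2)
step 5 (A LOAD): counter=8 r=(8,0) succ=(1,0) retry=(0,2)
step 6 (A CAS): counter=9 r=(8,0) succ=(2,0) retry=(0,2)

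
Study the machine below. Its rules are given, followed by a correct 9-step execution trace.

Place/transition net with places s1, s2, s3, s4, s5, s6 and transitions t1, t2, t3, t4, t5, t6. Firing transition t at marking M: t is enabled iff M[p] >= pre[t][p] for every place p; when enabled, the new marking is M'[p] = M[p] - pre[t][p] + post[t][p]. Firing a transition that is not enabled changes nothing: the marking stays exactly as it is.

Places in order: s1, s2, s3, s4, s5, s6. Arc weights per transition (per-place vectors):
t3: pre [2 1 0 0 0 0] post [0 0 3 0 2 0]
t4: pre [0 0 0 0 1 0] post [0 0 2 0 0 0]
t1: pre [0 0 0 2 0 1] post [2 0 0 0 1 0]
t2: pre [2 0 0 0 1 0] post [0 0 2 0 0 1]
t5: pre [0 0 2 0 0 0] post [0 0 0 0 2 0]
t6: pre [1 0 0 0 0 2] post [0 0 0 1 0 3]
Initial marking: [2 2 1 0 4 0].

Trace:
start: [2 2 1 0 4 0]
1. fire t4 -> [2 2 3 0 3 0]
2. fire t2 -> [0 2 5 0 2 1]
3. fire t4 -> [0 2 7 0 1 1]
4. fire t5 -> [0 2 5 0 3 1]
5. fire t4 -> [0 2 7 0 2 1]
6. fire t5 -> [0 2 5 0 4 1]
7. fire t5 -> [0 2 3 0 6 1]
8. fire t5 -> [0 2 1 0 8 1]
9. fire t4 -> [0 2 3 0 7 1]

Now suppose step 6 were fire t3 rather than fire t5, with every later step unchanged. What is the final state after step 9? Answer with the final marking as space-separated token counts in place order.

0 2 5 0 5 1

(re-executing from step 6 with the substitution; state before step 6: [0 2 7 0 2 1])
6. fire t3 -> [0 2 7 0 2 1]
7. fire t5 -> [0 2 5 0 4 1]
8. fire t5 -> [0 2 3 0 6 1]
9. fire t4 -> [0 2 5 0 5 1]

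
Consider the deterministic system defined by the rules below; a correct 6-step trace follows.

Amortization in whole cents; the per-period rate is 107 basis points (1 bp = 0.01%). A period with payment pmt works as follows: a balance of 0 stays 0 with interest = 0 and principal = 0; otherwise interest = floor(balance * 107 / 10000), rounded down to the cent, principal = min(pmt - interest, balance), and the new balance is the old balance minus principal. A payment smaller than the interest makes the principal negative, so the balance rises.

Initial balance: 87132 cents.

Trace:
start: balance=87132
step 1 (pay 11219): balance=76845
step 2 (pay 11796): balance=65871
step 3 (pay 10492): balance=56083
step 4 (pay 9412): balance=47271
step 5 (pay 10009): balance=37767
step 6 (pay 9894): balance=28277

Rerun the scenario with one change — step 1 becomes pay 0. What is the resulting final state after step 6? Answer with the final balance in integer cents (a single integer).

40109

(re-executing from step 1 with the substitution; state before step 1: balance=87132)
step 1 (pay 0): balance=88064
step 2 (pay 11796): balance=77210
step 3 (pay 10492): balance=67544
step 4 (pay 9412): balance=58854
step 5 (pay 10009): balance=49474
step 6 (pay 9894): balance=40109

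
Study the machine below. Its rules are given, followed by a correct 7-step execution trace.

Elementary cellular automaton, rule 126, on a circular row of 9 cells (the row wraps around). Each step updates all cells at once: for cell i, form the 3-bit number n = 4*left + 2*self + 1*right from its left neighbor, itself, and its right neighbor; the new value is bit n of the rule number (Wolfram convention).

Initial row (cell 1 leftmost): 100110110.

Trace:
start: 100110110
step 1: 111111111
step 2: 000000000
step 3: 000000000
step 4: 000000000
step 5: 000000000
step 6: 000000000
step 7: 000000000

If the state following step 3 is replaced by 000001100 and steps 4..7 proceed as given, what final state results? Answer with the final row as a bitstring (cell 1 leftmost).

state after step 3 := 000001100
step 4: 000011110
step 5: 000110011
step 6: 101111111
step 7: 111000000

111000000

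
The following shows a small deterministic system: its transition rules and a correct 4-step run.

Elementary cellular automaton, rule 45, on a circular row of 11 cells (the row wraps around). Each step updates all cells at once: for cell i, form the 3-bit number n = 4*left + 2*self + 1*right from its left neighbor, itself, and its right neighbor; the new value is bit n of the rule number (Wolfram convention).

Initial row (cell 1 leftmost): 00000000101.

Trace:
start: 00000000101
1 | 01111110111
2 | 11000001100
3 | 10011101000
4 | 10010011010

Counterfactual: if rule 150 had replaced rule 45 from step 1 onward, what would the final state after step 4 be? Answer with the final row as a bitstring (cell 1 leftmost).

(re-executing steps 1..4 under rule 150; state before step 1: 00000000101)
1 | 10000001101
2 | 01000010000
3 | 11100111000
4 | 01011010101

01011010101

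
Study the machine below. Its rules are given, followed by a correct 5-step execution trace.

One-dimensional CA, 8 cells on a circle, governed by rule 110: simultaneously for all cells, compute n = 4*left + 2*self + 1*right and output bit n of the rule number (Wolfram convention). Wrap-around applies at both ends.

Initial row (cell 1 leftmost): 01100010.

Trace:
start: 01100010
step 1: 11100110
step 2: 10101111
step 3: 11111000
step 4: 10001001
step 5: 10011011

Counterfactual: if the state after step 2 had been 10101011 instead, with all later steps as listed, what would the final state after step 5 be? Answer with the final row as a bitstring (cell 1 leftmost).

10000110

state after step 2 := 10101011
step 3: 11111110
step 4: 10000011
step 5: 10000110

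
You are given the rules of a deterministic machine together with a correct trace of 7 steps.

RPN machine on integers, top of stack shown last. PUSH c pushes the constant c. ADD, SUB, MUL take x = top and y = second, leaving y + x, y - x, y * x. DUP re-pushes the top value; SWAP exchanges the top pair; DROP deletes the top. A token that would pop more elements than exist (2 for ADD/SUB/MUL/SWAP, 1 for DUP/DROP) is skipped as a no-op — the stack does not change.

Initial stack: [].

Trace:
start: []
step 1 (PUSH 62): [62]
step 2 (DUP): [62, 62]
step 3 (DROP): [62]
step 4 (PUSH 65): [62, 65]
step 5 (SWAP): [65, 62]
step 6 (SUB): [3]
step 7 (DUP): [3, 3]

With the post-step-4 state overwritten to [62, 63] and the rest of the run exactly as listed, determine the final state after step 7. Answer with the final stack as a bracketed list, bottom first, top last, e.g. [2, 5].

state after step 4 := [62, 63]
step 5 (SWAP): [63, 62]
step 6 (SUB): [1]
step 7 (DUP): [1, 1]

[1, 1]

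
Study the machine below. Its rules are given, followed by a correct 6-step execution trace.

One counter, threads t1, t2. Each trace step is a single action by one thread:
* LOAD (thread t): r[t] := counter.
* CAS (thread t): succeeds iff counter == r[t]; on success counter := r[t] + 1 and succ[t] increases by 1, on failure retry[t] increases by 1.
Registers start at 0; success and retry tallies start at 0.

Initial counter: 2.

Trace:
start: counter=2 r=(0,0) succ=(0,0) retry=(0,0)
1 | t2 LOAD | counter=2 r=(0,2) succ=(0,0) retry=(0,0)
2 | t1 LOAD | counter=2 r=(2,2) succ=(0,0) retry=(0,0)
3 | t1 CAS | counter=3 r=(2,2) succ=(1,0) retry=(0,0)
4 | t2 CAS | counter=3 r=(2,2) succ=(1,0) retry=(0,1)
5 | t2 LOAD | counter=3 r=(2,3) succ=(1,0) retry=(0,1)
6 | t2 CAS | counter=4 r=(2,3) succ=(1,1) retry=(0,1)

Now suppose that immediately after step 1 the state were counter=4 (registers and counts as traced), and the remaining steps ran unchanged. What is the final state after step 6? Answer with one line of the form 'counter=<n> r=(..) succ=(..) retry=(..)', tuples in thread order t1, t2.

state after step 1 := counter=4 r=(0,2) succ=(0,0) retry=(0,0)
2 | t1 LOAD | counter=4 r=(4,2) succ=(0,0) retry=(0,0)
3 | t1 CAS | counter=5 r=(4,2) succ=(1,0) retry=(0,0)
4 | t2 CAS | counter=5 r=(4,2) succ=(1,0) retry=(0,1)
5 | t2 LOAD | counter=5 r=(4,5) succ=(1,0) retry=(0,1)
6 | t2 CAS | counter=6 r=(4,5) succ=(1,1) retry=(0,1)

counter=6 r=(4,5) succ=(1,1) retry=(0,1)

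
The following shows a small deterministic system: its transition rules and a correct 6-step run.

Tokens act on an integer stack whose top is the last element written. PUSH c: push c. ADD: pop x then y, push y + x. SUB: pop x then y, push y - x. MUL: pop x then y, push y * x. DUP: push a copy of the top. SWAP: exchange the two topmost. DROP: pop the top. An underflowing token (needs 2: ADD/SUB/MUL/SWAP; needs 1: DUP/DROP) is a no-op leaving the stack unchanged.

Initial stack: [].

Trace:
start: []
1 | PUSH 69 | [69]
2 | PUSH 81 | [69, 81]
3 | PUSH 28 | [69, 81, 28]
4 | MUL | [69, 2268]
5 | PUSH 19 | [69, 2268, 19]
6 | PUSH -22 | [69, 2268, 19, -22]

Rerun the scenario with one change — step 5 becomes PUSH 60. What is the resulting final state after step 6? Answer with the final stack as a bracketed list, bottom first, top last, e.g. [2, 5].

(re-executing from step 5 with the substitution; state before step 5: [69, 2268])
5 | PUSH 60 | [69, 2268, 60]
6 | PUSH -22 | [69, 2268, 60, -22]

[69, 2268, 60, -22]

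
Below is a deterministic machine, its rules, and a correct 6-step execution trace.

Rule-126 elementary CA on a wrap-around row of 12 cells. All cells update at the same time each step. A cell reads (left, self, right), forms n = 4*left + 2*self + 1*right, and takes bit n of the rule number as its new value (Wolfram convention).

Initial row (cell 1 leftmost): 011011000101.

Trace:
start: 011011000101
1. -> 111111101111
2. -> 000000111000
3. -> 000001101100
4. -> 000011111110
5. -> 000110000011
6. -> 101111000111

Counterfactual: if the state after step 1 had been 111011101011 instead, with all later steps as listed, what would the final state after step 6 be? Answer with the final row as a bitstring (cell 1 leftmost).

state after step 1 := 111011101011
2. -> 001110111110
3. -> 011011100011
4. -> 111110110111
5. -> 000011111100
6. -> 000110000110

000110000110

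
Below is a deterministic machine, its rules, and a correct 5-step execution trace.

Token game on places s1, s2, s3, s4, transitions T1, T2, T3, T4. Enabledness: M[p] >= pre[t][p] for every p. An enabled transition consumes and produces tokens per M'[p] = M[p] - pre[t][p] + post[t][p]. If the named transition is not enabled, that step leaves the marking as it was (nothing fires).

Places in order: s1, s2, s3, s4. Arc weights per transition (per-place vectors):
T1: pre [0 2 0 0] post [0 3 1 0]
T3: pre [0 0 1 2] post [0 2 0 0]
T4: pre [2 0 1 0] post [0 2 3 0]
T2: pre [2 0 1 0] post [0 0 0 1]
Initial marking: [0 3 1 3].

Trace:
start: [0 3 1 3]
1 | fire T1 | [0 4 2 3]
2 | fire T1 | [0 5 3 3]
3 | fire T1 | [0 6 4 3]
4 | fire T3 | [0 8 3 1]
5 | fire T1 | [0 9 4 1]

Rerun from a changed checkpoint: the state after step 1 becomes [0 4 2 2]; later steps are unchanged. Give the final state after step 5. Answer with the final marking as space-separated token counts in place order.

state after step 1 := [0 4 2 2]
2 | fire T1 | [0 5 3 2]
3 | fire T1 | [0 6 4 2]
4 | fire T3 | [0 8 3 0]
5 | fire T1 | [0 9 4 0]

0 9 4 0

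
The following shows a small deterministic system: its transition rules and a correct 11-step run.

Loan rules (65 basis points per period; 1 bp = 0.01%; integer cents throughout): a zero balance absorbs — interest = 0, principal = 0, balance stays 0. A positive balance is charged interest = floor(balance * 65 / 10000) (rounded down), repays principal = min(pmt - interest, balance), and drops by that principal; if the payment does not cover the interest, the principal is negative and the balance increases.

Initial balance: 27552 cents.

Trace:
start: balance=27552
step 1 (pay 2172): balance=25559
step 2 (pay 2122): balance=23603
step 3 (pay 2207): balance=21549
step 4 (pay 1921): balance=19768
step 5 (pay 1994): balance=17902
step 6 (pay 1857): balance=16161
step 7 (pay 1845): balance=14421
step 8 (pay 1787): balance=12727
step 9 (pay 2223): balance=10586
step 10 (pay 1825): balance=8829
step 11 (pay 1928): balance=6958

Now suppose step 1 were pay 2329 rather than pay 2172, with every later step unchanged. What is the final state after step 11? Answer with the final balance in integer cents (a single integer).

6790

(re-executing from step 1 with the substitution; state before step 1: balance=27552)
step 1 (pay 2329): balance=25402
step 2 (pay 2122): balance=23445
step 3 (pay 2207): balance=21390
step 4 (pay 1921): balance=19608
step 5 (pay 1994): balance=17741
step 6 (pay 1857): balance=15999
step 7 (pay 1845): balance=14257
step 8 (pay 1787): balance=12562
step 9 (pay 2223): balance=10420
step 10 (pay 1825): balance=8662
step 11 (pay 1928): balance=6790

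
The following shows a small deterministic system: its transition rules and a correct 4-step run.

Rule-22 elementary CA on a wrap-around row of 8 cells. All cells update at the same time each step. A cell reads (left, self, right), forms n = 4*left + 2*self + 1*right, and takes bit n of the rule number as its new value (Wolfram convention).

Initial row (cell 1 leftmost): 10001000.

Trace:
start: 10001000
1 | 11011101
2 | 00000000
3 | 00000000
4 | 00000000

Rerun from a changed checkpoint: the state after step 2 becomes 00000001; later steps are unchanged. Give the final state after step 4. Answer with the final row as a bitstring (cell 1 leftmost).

01000100

state after step 2 := 00000001
3 | 10000011
4 | 01000100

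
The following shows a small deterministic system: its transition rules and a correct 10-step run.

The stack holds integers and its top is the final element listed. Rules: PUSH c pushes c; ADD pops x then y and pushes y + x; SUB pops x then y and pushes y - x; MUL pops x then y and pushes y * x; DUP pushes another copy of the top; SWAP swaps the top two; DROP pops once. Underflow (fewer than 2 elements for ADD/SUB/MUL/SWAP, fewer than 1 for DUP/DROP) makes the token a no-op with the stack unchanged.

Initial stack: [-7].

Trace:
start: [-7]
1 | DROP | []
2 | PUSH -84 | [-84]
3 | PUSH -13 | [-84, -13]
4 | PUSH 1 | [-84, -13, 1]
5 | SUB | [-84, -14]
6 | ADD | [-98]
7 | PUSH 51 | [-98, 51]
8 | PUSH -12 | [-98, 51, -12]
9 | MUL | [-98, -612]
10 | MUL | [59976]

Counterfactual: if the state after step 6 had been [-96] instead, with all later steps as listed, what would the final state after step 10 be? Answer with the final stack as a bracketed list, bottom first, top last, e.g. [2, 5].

[58752]

state after step 6 := [-96]
7 | PUSH 51 | [-96, 51]
8 | PUSH -12 | [-96, 51, -12]
9 | MUL | [-96, -612]
10 | MUL | [58752]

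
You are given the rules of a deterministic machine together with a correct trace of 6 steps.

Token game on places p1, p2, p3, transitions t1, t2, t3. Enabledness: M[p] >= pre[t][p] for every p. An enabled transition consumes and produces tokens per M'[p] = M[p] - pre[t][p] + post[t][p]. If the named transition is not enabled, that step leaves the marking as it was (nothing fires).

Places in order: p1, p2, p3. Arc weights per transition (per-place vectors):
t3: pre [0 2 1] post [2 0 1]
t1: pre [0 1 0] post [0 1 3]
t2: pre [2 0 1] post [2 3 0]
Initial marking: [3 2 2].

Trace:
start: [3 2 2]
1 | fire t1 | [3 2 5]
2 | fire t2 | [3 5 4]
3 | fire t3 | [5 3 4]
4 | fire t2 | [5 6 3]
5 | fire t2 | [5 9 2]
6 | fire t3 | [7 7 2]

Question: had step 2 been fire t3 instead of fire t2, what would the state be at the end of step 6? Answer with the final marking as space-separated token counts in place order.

(re-executing from step 2 with the substitution; state before step 2: [3 2 5])
2 | fire t3 | [5 0 5]
3 | fire t3 | [5 0 5]
4 | fire t2 | [5 3 4]
5 | fire t2 | [5 6 3]
6 | fire t3 | [7 4 3]

7 4 3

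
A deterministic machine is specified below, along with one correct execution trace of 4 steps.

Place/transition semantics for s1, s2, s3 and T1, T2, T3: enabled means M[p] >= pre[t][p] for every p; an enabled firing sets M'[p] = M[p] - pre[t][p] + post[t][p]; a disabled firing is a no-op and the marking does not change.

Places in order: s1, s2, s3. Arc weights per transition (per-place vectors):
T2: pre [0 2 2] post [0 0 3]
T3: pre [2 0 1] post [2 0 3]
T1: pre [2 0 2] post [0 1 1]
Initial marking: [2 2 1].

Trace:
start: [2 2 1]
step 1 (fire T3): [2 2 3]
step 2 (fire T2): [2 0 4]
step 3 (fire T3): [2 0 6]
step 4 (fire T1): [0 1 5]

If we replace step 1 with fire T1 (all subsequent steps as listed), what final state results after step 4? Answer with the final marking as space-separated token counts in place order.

(re-executing from step 1 with the substitution; state before step 1: [2 2 1])
step 1 (fire T1): [2 2 1]
step 2 (fire T2): [2 2 1]
step 3 (fire T3): [2 2 3]
step 4 (fire T1): [0 3 2]

0 3 2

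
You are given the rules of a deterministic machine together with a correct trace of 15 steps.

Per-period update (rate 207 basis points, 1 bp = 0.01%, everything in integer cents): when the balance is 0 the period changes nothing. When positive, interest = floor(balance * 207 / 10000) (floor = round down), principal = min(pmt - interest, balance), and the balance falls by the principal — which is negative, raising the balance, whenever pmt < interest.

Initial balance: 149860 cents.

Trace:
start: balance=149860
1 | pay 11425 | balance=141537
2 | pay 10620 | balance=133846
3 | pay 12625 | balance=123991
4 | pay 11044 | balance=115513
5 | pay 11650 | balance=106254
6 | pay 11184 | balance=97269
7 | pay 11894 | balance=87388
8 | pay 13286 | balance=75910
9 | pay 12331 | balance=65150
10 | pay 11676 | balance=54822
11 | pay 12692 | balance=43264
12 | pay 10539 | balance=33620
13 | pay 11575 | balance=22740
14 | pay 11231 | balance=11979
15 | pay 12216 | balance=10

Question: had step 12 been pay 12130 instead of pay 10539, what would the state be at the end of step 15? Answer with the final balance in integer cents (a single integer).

(re-executing from step 12 with the substitution; state before step 12: balance=43264)
12 | pay 12130 | balance=32029
13 | pay 11575 | balance=21117
14 | pay 11231 | balance=10323
15 | pay 12216 | balance=0

0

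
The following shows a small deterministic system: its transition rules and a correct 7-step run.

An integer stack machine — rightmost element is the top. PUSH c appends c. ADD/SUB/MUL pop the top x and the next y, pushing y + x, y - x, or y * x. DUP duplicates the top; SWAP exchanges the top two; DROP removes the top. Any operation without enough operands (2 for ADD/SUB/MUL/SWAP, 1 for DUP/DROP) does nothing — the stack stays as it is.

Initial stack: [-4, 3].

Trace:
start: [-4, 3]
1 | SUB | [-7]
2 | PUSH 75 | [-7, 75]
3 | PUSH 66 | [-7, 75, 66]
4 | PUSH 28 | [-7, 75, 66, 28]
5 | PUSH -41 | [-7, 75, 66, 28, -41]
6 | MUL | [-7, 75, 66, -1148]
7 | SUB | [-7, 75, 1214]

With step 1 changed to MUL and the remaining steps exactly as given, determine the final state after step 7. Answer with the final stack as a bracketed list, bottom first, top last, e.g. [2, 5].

[-12, 75, 1214]

(re-executing from step 1 with the substitution; state before step 1: [-4, 3])
1 | MUL | [-12]
2 | PUSH 75 | [-12, 75]
3 | PUSH 66 | [-12, 75, 66]
4 | PUSH 28 | [-12, 75, 66, 28]
5 | PUSH -41 | [-12, 75, 66, 28, -41]
6 | MUL | [-12, 75, 66, -1148]
7 | SUB | [-12, 75, 1214]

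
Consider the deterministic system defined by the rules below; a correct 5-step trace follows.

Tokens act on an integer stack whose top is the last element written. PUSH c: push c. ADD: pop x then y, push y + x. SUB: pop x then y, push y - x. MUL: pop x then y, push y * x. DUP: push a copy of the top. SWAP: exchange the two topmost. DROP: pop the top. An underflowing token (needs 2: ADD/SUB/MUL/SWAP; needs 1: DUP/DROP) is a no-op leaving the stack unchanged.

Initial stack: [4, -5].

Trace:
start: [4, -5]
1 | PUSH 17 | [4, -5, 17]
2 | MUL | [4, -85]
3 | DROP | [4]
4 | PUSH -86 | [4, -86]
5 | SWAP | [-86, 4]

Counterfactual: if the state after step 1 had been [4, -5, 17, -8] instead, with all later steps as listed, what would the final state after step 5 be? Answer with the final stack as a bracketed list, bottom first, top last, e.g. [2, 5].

state after step 1 := [4, -5, 17, -8]
2 | MUL | [4, -5, -136]
3 | DROP | [4, -5]
4 | PUSH -86 | [4, -5, -86]
5 | SWAP | [4, -86, -5]

[4, -86, -5]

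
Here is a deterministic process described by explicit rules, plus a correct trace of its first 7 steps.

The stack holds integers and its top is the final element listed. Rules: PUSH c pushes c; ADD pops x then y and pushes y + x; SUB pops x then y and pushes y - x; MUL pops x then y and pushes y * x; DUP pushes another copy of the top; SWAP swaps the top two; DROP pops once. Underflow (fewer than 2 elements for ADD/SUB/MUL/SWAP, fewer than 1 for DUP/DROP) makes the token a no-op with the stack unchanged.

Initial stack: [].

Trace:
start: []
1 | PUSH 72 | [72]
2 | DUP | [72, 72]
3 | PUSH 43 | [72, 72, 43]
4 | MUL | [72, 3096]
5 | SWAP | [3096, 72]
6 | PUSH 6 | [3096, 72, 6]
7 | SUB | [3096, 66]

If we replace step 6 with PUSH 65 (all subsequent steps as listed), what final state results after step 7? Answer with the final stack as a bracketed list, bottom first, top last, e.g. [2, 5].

[3096, 7]

(re-executing from step 6 with the substitution; state before step 6: [3096, 72])
6 | PUSH 65 | [3096, 72, 65]
7 | SUB | [3096, 7]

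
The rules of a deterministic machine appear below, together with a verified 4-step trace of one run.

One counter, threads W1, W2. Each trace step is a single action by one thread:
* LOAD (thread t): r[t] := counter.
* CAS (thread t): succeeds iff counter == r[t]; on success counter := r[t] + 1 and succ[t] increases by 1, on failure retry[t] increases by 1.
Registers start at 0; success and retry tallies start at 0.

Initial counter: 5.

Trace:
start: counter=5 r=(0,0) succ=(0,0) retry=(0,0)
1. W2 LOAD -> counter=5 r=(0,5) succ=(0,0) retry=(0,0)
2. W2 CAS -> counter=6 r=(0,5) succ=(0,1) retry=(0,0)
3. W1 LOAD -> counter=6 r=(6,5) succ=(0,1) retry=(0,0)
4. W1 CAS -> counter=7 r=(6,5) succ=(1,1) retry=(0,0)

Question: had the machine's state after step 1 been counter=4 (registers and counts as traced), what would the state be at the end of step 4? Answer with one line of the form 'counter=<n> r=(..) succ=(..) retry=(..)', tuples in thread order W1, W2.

state after step 1 := counter=4 r=(0,5) succ=(0,0) retry=(0,0)
2. W2 CAS -> counter=4 r=(0,5) succ=(0,0) retry=(0,1)
3. W1 LOAD -> counter=4 r=(4,5) succ=(0,0) retry=(0,1)
4. W1 CAS -> counter=5 r=(4,5) succ=(1,0) retry=(0,1)

counter=5 r=(4,5) succ=(1,0) retry=(0,1)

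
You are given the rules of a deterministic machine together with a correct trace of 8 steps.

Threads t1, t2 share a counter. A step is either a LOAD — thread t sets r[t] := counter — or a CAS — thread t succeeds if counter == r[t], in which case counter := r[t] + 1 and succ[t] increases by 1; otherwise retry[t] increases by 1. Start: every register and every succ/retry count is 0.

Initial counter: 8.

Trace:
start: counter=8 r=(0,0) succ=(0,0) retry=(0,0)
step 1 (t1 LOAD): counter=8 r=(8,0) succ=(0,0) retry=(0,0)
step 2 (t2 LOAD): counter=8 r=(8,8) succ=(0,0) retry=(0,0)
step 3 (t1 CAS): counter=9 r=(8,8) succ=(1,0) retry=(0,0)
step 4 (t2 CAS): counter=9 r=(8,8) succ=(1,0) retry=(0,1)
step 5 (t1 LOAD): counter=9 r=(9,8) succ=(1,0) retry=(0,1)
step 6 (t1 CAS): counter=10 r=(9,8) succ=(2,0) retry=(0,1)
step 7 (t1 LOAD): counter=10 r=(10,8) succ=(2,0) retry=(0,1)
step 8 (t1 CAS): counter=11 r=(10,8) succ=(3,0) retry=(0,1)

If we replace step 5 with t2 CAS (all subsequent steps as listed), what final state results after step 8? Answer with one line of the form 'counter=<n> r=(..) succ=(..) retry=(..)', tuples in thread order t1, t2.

counter=10 r=(9,8) succ=(2,0) retry=(1,2)

(re-executing from step 5 with the substitution; state before step 5: counter=9 r=(8,8) succ=(1,0) retry=(0,1))
step 5 (t2 CAS): counter=9 r=(8,8) succ=(1,0) retry=(0,2)
step 6 (t1 CAS): counter=9 r=(8,8) succ=(1,0) retry=(1,2)
step 7 (t1 LOAD): counter=9 r=(9,8) succ=(1,0) retry=(1,2)
step 8 (t1 CAS): counter=10 r=(9,8) succ=(2,0) retry=(1,2)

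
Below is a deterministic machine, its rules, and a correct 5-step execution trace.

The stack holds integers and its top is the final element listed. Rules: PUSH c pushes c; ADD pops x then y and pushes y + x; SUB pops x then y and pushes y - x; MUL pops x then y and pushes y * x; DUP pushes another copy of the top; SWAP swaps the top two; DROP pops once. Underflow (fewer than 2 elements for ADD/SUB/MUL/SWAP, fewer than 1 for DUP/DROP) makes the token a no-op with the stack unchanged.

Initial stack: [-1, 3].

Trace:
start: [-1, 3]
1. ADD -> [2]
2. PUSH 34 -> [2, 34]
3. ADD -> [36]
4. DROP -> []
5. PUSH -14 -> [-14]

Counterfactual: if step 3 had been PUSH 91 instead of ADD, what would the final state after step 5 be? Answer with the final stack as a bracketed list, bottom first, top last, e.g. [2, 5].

[2, 34, -14]

(re-executing from step 3 with the substitution; state before step 3: [2, 34])
3. PUSH 91 -> [2, 34, 91]
4. DROP -> [2, 34]
5. PUSH -14 -> [2, 34, -14]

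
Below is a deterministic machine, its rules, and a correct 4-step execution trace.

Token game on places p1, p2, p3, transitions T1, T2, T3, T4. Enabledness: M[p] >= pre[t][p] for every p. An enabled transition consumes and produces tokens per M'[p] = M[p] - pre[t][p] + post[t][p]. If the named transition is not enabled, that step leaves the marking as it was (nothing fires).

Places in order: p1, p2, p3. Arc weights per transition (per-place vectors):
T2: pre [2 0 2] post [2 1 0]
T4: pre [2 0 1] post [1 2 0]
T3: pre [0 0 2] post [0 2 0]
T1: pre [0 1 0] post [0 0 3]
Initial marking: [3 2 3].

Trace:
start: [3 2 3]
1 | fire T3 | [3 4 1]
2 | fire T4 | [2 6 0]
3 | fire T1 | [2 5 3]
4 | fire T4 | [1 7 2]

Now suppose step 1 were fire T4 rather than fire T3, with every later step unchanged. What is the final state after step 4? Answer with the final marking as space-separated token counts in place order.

(re-executing from step 1 with the substitution; state before step 1: [3 2 3])
1 | fire T4 | [2 4 2]
2 | fire T4 | [1 6 1]
3 | fire T1 | [1 5 4]
4 | fire T4 | [1 5 4]

1 5 4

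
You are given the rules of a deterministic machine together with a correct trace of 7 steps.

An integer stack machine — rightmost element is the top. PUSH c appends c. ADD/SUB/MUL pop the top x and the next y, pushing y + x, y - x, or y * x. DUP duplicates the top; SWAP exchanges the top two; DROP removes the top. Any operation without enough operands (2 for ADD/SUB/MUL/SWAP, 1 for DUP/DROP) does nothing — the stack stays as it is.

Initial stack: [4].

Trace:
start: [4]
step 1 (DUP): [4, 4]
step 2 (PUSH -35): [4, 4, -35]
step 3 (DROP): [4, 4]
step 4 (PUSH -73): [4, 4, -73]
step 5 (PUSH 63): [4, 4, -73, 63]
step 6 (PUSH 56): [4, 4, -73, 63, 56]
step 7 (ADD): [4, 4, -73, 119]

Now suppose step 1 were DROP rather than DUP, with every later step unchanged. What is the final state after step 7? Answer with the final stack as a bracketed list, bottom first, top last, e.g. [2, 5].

(re-executing from step 1 with the substitution; state before step 1: [4])
step 1 (DROP): []
step 2 (PUSH -35): [-35]
step 3 (DROP): []
step 4 (PUSH -73): [-73]
step 5 (PUSH 63): [-73, 63]
step 6 (PUSH 56): [-73, 63, 56]
step 7 (ADD): [-73, 119]

[-73, 119]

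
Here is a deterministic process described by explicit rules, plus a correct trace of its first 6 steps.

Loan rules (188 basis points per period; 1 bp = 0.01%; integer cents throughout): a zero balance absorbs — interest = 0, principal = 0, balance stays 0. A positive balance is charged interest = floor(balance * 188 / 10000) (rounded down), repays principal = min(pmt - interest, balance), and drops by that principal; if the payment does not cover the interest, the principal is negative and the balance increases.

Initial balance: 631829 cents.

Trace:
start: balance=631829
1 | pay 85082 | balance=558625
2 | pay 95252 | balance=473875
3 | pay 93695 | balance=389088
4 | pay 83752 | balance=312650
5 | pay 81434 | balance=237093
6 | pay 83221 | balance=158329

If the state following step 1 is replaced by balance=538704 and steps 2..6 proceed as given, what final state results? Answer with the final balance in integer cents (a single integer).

136464

state after step 1 := balance=538704
2 | pay 95252 | balance=453579
3 | pay 93695 | balance=368411
4 | pay 83752 | balance=291585
5 | pay 81434 | balance=215632
6 | pay 83221 | balance=136464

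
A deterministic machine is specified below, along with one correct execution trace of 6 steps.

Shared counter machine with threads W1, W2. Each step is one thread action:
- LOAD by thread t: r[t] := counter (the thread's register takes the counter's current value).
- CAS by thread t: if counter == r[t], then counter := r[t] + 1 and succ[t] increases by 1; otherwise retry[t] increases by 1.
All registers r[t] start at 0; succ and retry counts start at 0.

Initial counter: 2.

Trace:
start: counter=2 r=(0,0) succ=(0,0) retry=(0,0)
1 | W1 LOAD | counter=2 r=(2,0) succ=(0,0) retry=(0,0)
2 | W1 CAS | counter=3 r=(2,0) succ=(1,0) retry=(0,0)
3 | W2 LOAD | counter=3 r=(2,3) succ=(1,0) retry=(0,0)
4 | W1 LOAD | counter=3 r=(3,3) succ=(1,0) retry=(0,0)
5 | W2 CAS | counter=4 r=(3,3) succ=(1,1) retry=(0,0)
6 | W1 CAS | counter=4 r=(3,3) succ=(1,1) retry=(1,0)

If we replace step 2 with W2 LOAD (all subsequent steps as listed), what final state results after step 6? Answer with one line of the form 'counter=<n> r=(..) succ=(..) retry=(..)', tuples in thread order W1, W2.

(re-executing from step 2 with the substitution; state before step 2: counter=2 r=(2,0) succ=(0,0) retry=(0,0))
2 | W2 LOAD | counter=2 r=(2,2) succ=(0,0) retry=(0,0)
3 | W2 LOAD | counter=2 r=(2,2) succ=(0,0) retry=(0,0)
4 | W1 LOAD | counter=2 r=(2,2) succ=(0,0) retry=(0,0)
5 | W2 CAS | counter=3 r=(2,2) succ=(0,1) retry=(0,0)
6 | W1 CAS | counter=3 r=(2,2) succ=(0,1) retry=(1,0)

counter=3 r=(2,2) succ=(0,1) retry=(1,0)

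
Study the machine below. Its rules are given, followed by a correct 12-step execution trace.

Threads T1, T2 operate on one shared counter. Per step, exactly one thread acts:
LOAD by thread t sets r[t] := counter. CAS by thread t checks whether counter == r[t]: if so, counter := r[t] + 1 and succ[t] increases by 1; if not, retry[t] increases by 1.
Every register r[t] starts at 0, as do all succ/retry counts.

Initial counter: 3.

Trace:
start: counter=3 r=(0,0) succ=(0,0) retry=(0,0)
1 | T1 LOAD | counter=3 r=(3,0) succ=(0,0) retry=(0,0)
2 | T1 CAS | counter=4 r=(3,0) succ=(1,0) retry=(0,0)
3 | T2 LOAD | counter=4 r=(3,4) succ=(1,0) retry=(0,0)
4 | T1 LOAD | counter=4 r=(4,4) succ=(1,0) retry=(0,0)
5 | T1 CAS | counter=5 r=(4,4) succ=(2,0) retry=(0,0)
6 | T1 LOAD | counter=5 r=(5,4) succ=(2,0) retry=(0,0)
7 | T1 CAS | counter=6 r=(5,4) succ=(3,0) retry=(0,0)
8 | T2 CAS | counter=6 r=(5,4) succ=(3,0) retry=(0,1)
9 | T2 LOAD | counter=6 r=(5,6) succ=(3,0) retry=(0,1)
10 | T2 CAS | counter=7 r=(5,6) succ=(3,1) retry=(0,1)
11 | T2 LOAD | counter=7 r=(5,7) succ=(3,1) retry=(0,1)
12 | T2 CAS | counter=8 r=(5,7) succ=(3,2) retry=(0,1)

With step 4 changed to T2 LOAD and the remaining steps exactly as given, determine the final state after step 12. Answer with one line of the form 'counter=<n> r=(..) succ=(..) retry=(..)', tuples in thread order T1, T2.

(re-executing from step 4 with the substitution; state before step 4: counter=4 r=(3,4) succ=(1,0) retry=(0,0))
4 | T2 LOAD | counter=4 r=(3,4) succ=(1,0) retry=(0,0)
5 | T1 CAS | counter=4 r=(3,4) succ=(1,0) retry=(1,0)
6 | T1 LOAD | counter=4 r=(4,4) succ=(1,0) retry=(1,0)
7 | T1 CAS | counter=5 r=(4,4) succ=(2,0) retry=(1,0)
8 | T2 CAS | counter=5 r=(4,4) succ=(2,0) retry=(1,1)
9 | T2 LOAD | counter=5 r=(4,5) succ=(2,0) retry=(1,1)
10 | T2 CAS | counter=6 r=(4,5) succ=(2,1) retry=(1,1)
11 | T2 LOAD | counter=6 r=(4,6) succ=(2,1) retry=(1,1)
12 | T2 CAS | counter=7 r=(4,6) succ=(2,2) retry=(1,1)

counter=7 r=(4,6) succ=(2,2) retry=(1,1)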